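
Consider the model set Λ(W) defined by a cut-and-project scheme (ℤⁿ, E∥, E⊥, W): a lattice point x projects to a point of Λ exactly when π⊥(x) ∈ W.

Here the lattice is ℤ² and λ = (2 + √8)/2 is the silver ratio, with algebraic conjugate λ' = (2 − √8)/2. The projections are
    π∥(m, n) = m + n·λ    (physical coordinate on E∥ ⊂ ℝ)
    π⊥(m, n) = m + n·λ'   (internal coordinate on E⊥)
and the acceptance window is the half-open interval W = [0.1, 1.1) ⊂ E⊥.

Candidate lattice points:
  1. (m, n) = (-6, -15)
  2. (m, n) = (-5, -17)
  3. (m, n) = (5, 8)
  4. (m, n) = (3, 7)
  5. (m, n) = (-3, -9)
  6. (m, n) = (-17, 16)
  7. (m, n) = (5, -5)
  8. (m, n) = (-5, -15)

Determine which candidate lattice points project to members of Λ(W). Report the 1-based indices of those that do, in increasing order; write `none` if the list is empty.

Numerically λ ≈ 2.41421 and λ' = −1/λ ≈ -0.41421.
[1] lift (-6,-15): star map gives 0.21320; window check 0.1 ≤ 0.21320 < 1.1 is true → IN Λ
[2] lift (-5,-17): star map gives 2.04163; window check 0.1 ≤ 2.04163 < 1.1 is false → out
[3] lift (5,8): star map gives 1.68629; window check 0.1 ≤ 1.68629 < 1.1 is false → out
[4] lift (3,7): star map gives 0.10051; window check 0.1 ≤ 0.10051 < 1.1 is true → IN Λ
[5] lift (-3,-9): star map gives 0.72792; window check 0.1 ≤ 0.72792 < 1.1 is true → IN Λ
[6] lift (-17,16): star map gives -23.62742; window check 0.1 ≤ -23.62742 < 1.1 is false → out
[7] lift (5,-5): star map gives 7.07107; window check 0.1 ≤ 7.07107 < 1.1 is false → out
[8] lift (-5,-15): star map gives 1.21320; window check 0.1 ≤ 1.21320 < 1.1 is false → out

1, 4, 5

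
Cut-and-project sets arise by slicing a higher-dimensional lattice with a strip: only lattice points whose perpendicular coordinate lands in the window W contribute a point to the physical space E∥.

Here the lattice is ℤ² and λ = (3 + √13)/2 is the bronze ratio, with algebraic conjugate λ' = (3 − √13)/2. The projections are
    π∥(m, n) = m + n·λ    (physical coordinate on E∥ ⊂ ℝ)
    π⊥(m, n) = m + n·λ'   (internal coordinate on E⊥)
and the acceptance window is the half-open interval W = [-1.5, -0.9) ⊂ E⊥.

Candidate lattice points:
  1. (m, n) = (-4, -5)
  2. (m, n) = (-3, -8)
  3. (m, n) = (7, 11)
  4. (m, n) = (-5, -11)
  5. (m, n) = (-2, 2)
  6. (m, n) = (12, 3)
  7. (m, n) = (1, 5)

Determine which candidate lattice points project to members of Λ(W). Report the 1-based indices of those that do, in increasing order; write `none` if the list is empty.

none

Compute λ' = (3−√13)/2 = -0.3028, so π⊥(m,n) = m -0.3028·n.
#1 (-4,-5): internal coord -4 + (-5)·λ' = -2.4861; -2.4861 ∉ [-1.5, -0.9) → out
#2 (-3,-8): internal coord -3 + (-8)·λ' = -0.5778; -0.5778 ∉ [-1.5, -0.9) → out
#3 (7,11): internal coord 7 + (11)·λ' = +3.6695; +3.6695 ∉ [-1.5, -0.9) → out
#4 (-5,-11): internal coord -5 + (-11)·λ' = -1.6695; -1.6695 ∉ [-1.5, -0.9) → out
#5 (-2,2): internal coord -2 + (2)·λ' = -2.6056; -2.6056 ∉ [-1.5, -0.9) → out
#6 (12,3): internal coord 12 + (3)·λ' = +11.0917; +11.0917 ∉ [-1.5, -0.9) → out
#7 (1,5): internal coord 1 + (5)·λ' = -0.5139; -0.5139 ∉ [-1.5, -0.9) → out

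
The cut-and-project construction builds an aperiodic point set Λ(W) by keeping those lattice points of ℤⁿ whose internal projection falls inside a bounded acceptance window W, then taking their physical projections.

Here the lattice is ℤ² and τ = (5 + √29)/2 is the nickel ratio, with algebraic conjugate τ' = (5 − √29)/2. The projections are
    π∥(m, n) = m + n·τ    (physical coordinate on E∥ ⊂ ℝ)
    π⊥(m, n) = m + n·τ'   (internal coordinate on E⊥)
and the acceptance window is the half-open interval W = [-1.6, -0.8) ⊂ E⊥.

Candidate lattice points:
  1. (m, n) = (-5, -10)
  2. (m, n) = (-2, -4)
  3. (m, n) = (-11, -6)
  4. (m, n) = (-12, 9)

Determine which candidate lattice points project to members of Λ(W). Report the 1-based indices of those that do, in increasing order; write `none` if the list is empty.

2

τ' = (5−√29)/2 ≈ -0.192582.
candidate 1: (m,n)=(-5,-10) → π∥ = -5-10·τ ≈ -56.925824, π⊥ = -5-10·τ' ≈ -3.074176 ∉ [-1.6, -0.8) ⇒ out
candidate 2: (m,n)=(-2,-4) → π∥ = -2-4·τ ≈ -22.770330, π⊥ = -2-4·τ' ≈ -1.229670 ∈ [-1.6, -0.8) ⇒ IN Λ
candidate 3: (m,n)=(-11,-6) → π∥ = -11-6·τ ≈ -42.155494, π⊥ = -11-6·τ' ≈ -9.844506 ∉ [-1.6, -0.8) ⇒ out
candidate 4: (m,n)=(-12,9) → π∥ = -12+9·τ ≈ 34.733242, π⊥ = -12+9·τ' ≈ -13.733242 ∉ [-1.6, -0.8) ⇒ out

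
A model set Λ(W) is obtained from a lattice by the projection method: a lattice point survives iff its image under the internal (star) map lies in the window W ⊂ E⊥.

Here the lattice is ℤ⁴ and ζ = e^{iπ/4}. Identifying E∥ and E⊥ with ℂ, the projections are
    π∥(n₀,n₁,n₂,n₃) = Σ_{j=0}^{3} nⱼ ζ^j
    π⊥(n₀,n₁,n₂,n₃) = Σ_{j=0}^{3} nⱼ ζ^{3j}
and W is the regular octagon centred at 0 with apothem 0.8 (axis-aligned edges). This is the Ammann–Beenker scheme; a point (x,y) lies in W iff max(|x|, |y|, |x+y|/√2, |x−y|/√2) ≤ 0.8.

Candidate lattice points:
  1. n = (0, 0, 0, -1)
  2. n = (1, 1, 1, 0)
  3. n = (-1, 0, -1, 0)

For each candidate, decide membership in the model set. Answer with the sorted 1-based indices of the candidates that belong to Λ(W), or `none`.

2

π⊥(n) = n₀ + n₁ζ³ + n₂ζ⁶ + n₃ζ⁹ where ζ = e^{iπ/4}.
candidate 1: n = (0, 0, 0, -1) → π⊥ ≈ (-0.70711, -0.70711); max(|x|,|y|,|x±y|/√2) = 1.00000 > 0.8 ⇒ ∉ W
candidate 2: n = (1, 1, 1, 0) → π⊥ ≈ (+0.29289, -0.29289); max(|x|,|y|,|x±y|/√2) = 0.41421 ≤ 0.8 ⇒ ∈ W
candidate 3: n = (-1, 0, -1, 0) → π⊥ ≈ (-1.00000, +1.00000); max(|x|,|y|,|x±y|/√2) = 1.41421 > 0.8 ⇒ ∉ W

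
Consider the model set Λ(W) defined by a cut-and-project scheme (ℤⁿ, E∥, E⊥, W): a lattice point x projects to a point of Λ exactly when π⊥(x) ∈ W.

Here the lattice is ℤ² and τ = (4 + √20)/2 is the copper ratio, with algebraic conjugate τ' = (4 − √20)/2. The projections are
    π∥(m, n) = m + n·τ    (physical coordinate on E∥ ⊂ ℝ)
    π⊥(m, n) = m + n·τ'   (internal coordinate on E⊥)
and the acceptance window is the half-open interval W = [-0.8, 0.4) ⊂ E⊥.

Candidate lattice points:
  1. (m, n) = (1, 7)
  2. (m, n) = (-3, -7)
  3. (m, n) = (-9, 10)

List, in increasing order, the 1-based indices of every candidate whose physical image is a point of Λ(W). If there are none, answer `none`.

τ' = (4−√20)/2 ≈ -0.236068.
[1] lift (1,7): star map gives -0.652476; window check -0.8 ≤ -0.652476 < 0.4 is true → IN Λ
[2] lift (-3,-7): star map gives -1.347524; window check -0.8 ≤ -1.347524 < 0.4 is false → out
[3] lift (-9,10): star map gives -11.360680; window check -0.8 ≤ -11.360680 < 0.4 is false → out

1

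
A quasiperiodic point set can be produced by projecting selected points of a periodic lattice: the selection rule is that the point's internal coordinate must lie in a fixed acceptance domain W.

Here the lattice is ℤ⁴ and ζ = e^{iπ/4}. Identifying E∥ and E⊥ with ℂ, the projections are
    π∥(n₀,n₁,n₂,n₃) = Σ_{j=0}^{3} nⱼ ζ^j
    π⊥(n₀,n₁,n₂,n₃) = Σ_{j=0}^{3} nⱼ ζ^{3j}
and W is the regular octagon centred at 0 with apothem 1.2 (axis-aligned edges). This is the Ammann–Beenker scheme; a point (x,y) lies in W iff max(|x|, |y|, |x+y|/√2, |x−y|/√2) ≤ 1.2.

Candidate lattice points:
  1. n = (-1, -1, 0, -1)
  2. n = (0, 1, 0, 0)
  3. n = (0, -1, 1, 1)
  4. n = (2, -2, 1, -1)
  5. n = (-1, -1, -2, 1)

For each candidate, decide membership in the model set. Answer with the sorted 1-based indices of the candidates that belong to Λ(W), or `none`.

Internal map: ζ^{3j} for j=0..3 gives (1,0), (−√2/2,√2/2), (0,−1), (√2/2,√2/2).
#1 (-1, -1, 0, -1): internal (-1.00000, -1.41421); octagon support 1.70711 vs apothem 1.2 → ∉ W
#2 (0, 1, 0, 0): internal (-0.70711, 0.70711); octagon support 1.00000 vs apothem 1.2 → ∈ W
#3 (0, -1, 1, 1): internal (1.41421, -1.00000); octagon support 1.70711 vs apothem 1.2 → ∉ W
#4 (2, -2, 1, -1): internal (2.70711, -3.12132); octagon support 4.12132 vs apothem 1.2 → ∉ W
#5 (-1, -1, -2, 1): internal (0.41421, 2.00000); octagon support 2.00000 vs apothem 1.2 → ∉ W

2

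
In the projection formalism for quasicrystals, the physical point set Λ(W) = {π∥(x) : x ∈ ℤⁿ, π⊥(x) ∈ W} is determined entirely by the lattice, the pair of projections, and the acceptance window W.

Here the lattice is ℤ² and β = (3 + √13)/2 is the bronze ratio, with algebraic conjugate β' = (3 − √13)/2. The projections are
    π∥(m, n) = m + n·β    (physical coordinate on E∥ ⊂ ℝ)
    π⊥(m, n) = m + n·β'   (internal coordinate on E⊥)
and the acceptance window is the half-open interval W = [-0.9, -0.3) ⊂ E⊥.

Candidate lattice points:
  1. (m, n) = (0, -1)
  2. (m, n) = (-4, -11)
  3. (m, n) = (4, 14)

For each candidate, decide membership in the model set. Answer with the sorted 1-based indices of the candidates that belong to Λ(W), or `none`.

2

Compute β' = (3−√13)/2 = -0.3028, so π⊥(m,n) = m -0.3028·n.
[1] lift (0,-1): star map gives 0.3028; window check -0.9 ≤ 0.3028 < -0.3 is false → out
[2] lift (-4,-11): star map gives -0.6695; window check -0.9 ≤ -0.6695 < -0.3 is true → IN Λ
[3] lift (4,14): star map gives -0.2389; window check -0.9 ≤ -0.2389 < -0.3 is false → out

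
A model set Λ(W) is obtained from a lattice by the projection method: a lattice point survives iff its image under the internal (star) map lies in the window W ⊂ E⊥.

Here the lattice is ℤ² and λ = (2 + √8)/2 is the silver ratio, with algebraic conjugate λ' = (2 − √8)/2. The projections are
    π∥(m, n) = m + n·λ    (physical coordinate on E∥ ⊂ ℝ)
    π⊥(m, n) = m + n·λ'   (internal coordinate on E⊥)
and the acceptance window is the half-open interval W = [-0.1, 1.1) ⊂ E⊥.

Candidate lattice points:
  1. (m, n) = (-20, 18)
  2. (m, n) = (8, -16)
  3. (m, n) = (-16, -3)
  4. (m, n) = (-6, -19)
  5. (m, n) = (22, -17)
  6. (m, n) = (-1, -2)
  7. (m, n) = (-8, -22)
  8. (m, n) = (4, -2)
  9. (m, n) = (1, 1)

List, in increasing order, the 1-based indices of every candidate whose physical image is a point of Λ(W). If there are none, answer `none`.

9

λ' = (2−√8)/2 ≈ -0.414214.
#1 (-20,18): internal coord -20 + (18)·λ' = -27.455844; -27.455844 ∉ [-0.1, 1.1) → out
#2 (8,-16): internal coord 8 + (-16)·λ' = +14.627417; +14.627417 ∉ [-0.1, 1.1) → out
#3 (-16,-3): internal coord -16 + (-3)·λ' = -14.757359; -14.757359 ∉ [-0.1, 1.1) → out
#4 (-6,-19): internal coord -6 + (-19)·λ' = +1.870058; +1.870058 ∉ [-0.1, 1.1) → out
#5 (22,-17): internal coord 22 + (-17)·λ' = +29.041631; +29.041631 ∉ [-0.1, 1.1) → out
#6 (-1,-2): internal coord -1 + (-2)·λ' = -0.171573; -0.171573 ∉ [-0.1, 1.1) → out
#7 (-8,-22): internal coord -8 + (-22)·λ' = +1.112698; +1.112698 ∉ [-0.1, 1.1) → out
#8 (4,-2): internal coord 4 + (-2)·λ' = +4.828427; +4.828427 ∉ [-0.1, 1.1) → out
#9 (1,1): internal coord 1 + (1)·λ' = +0.585786; +0.585786 ∈ [-0.1, 1.1) → IN Λ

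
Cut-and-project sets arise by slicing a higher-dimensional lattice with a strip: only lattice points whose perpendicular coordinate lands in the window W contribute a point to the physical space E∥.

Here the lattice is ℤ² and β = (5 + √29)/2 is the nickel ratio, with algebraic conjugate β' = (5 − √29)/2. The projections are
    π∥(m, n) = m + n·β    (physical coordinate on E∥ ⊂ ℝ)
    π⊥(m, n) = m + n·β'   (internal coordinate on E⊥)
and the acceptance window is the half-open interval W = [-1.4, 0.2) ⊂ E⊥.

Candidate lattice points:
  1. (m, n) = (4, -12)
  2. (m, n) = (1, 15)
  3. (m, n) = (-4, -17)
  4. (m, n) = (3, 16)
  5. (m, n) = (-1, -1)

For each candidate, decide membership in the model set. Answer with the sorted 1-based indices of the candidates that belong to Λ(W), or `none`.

Compute β' = (5−√29)/2 = -0.1926, so π⊥(m,n) = m -0.1926·n.
candidate 1: (m,n)=(4,-12) → π∥ = 4-12·β ≈ -58.3110, π⊥ = 4-12·β' ≈ 6.3110 ∉ [-1.4, 0.2) ⇒ out
candidate 2: (m,n)=(1,15) → π∥ = 1+15·β ≈ 78.8887, π⊥ = 1+15·β' ≈ -1.8887 ∉ [-1.4, 0.2) ⇒ out
candidate 3: (m,n)=(-4,-17) → π∥ = -4-17·β ≈ -92.2739, π⊥ = -4-17·β' ≈ -0.7261 ∈ [-1.4, 0.2) ⇒ IN Λ
candidate 4: (m,n)=(3,16) → π∥ = 3+16·β ≈ 86.0813, π⊥ = 3+16·β' ≈ -0.0813 ∈ [-1.4, 0.2) ⇒ IN Λ
candidate 5: (m,n)=(-1,-1) → π∥ = -1-1·β ≈ -6.1926, π⊥ = -1-1·β' ≈ -0.8074 ∈ [-1.4, 0.2) ⇒ IN Λ

3, 4, 5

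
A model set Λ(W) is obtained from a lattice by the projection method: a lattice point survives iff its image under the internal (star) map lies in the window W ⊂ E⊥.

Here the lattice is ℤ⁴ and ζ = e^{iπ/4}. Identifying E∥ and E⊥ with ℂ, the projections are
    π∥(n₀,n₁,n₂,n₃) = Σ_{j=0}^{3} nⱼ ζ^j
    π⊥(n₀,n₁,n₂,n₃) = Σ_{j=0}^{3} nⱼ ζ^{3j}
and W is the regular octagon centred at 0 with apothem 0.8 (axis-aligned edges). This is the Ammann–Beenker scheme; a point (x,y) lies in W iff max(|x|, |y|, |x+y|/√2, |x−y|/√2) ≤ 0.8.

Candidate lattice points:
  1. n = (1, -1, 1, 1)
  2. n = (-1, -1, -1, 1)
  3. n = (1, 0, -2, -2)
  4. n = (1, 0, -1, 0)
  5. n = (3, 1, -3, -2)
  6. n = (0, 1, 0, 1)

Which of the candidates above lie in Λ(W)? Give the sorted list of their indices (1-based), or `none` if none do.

Internal map: ζ^{3j} for j=0..3 gives (1,0), (−√2/2,√2/2), (0,−1), (√2/2,√2/2).
candidate 1: n = (1, -1, 1, 1) → π⊥ ≈ (+2.414214, -1.000000); max(|x|,|y|,|x±y|/√2) = 2.414214 > 0.8 ⇒ ∉ W
candidate 2: n = (-1, -1, -1, 1) → π⊥ ≈ (+0.414214, +1.000000); max(|x|,|y|,|x±y|/√2) = 1.000000 > 0.8 ⇒ ∉ W
candidate 3: n = (1, 0, -2, -2) → π⊥ ≈ (-0.414214, +0.585786); max(|x|,|y|,|x±y|/√2) = 0.707107 ≤ 0.8 ⇒ ∈ W
candidate 4: n = (1, 0, -1, 0) → π⊥ ≈ (+1.000000, +1.000000); max(|x|,|y|,|x±y|/√2) = 1.414214 > 0.8 ⇒ ∉ W
candidate 5: n = (3, 1, -3, -2) → π⊥ ≈ (+0.878680, +2.292893); max(|x|,|y|,|x±y|/√2) = 2.292893 > 0.8 ⇒ ∉ W
candidate 6: n = (0, 1, 0, 1) → π⊥ ≈ (+0.000000, +1.414214); max(|x|,|y|,|x±y|/√2) = 1.414214 > 0.8 ⇒ ∉ W

3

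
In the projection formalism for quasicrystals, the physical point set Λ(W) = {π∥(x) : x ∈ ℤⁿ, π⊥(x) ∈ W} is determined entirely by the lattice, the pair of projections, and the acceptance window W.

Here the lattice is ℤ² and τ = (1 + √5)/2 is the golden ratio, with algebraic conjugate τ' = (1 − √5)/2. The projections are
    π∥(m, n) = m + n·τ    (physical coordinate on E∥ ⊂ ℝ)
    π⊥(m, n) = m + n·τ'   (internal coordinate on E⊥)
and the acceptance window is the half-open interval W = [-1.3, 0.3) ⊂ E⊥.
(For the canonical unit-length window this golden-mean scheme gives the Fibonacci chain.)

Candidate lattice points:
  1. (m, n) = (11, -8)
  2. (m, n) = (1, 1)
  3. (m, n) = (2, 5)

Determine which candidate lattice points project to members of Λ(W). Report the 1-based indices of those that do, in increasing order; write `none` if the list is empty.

3

τ' = (1−√5)/2 ≈ -0.6180.
candidate 1: (m,n)=(11,-8) → π∥ = 11-8·τ ≈ -1.9443, π⊥ = 11-8·τ' ≈ 15.9443 ∉ [-1.3, 0.3) ⇒ out
candidate 2: (m,n)=(1,1) → π∥ = 1+1·τ ≈ 2.6180, π⊥ = 1+1·τ' ≈ 0.3820 ∉ [-1.3, 0.3) ⇒ out
candidate 3: (m,n)=(2,5) → π∥ = 2+5·τ ≈ 10.0902, π⊥ = 2+5·τ' ≈ -1.0902 ∈ [-1.3, 0.3) ⇒ IN Λ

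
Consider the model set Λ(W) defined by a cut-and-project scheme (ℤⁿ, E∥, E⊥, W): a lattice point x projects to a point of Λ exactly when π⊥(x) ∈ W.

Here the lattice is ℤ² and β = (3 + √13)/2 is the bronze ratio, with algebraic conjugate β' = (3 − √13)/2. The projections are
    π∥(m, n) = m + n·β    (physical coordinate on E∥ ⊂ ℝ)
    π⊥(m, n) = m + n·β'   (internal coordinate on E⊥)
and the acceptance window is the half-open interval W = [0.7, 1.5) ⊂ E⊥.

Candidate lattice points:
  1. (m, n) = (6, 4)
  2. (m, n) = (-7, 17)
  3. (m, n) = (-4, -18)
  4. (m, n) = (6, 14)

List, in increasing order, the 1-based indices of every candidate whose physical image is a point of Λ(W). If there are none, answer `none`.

3

β' = (3−√13)/2 ≈ -0.3028.
candidate 1: (m,n)=(6,4) → π∥ = 6+4·β ≈ 19.2111, π⊥ = 6+4·β' ≈ 4.7889 ∉ [0.7, 1.5) ⇒ out
candidate 2: (m,n)=(-7,17) → π∥ = -7+17·β ≈ 49.1472, π⊥ = -7+17·β' ≈ -12.1472 ∉ [0.7, 1.5) ⇒ out
candidate 3: (m,n)=(-4,-18) → π∥ = -4-18·β ≈ -63.4500, π⊥ = -4-18·β' ≈ 1.4500 ∈ [0.7, 1.5) ⇒ IN Λ
candidate 4: (m,n)=(6,14) → π∥ = 6+14·β ≈ 52.2389, π⊥ = 6+14·β' ≈ 1.7611 ∉ [0.7, 1.5) ⇒ out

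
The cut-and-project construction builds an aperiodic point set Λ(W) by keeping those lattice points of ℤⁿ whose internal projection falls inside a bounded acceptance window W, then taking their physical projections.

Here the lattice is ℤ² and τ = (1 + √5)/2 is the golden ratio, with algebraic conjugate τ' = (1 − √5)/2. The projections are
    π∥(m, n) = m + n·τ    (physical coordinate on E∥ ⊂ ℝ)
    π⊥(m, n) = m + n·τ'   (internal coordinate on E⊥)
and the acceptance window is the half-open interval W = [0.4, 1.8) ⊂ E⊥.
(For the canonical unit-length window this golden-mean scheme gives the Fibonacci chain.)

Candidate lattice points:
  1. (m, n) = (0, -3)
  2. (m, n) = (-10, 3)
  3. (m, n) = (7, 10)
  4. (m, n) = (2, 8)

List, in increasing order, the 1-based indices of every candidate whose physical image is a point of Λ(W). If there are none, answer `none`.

Numerically τ ≈ 1.61803 and τ' = −1/τ ≈ -0.61803.
[1] lift (0,-3): star map gives 1.85410; window check 0.4 ≤ 1.85410 < 1.8 is false → out
[2] lift (-10,3): star map gives -11.85410; window check 0.4 ≤ -11.85410 < 1.8 is false → out
[3] lift (7,10): star map gives 0.81966; window check 0.4 ≤ 0.81966 < 1.8 is true → IN Λ
[4] lift (2,8): star map gives -2.94427; window check 0.4 ≤ -2.94427 < 1.8 is false → out

3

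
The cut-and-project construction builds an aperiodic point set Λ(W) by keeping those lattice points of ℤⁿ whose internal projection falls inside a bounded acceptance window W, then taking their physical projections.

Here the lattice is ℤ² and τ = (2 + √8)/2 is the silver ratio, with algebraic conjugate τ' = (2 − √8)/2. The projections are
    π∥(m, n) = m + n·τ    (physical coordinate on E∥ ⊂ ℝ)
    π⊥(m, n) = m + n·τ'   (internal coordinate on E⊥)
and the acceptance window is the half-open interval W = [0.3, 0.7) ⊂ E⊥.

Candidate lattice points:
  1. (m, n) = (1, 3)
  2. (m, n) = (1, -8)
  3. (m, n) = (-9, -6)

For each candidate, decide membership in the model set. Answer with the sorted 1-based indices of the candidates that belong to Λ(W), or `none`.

τ' = (2−√8)/2 ≈ -0.41421.
#1 (1,3): internal coord 1 + (3)·τ' = -0.24264; -0.24264 ∉ [0.3, 0.7) → out
#2 (1,-8): internal coord 1 + (-8)·τ' = +4.31371; +4.31371 ∉ [0.3, 0.7) → out
#3 (-9,-6): internal coord -9 + (-6)·τ' = -6.51472; -6.51472 ∉ [0.3, 0.7) → out

none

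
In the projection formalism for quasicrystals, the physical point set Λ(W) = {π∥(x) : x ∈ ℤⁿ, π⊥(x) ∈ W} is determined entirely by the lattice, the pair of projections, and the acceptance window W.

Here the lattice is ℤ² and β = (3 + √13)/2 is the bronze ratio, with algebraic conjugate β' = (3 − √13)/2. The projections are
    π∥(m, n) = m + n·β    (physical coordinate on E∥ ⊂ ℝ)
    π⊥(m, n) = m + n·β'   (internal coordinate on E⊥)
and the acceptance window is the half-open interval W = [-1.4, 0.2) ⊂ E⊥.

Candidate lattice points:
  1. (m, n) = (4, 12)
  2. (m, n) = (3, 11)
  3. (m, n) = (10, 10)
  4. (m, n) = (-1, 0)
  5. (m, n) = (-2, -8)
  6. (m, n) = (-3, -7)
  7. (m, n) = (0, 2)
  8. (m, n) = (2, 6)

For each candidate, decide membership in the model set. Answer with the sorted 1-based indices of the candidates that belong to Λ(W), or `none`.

2, 4, 6, 7, 8

β' = (3−√13)/2 ≈ -0.302776.
#1 (4,12): internal coord 4 + (12)·β' = +0.366692; +0.366692 ∉ [-1.4, 0.2) → out
#2 (3,11): internal coord 3 + (11)·β' = -0.330532; -0.330532 ∈ [-1.4, 0.2) → IN Λ
#3 (10,10): internal coord 10 + (10)·β' = +6.972244; +6.972244 ∉ [-1.4, 0.2) → out
#4 (-1,0): internal coord -1 + (0)·β' = -1.000000; -1.000000 ∈ [-1.4, 0.2) → IN Λ
#5 (-2,-8): internal coord -2 + (-8)·β' = +0.422205; +0.422205 ∉ [-1.4, 0.2) → out
#6 (-3,-7): internal coord -3 + (-7)·β' = -0.880571; -0.880571 ∈ [-1.4, 0.2) → IN Λ
#7 (0,2): internal coord 0 + (2)·β' = -0.605551; -0.605551 ∈ [-1.4, 0.2) → IN Λ
#8 (2,6): internal coord 2 + (6)·β' = +0.183346; +0.183346 ∈ [-1.4, 0.2) → IN Λ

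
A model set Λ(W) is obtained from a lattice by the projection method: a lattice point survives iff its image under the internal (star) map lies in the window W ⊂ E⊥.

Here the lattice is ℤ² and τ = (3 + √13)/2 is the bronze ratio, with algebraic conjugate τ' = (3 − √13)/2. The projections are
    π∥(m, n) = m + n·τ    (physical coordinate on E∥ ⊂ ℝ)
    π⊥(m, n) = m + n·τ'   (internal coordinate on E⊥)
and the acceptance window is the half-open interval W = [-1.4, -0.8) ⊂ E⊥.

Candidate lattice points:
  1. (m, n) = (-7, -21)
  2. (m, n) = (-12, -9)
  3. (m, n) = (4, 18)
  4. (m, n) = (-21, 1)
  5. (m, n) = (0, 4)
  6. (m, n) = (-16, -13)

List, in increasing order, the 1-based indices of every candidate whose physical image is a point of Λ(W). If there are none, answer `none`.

5

Compute τ' = (3−√13)/2 = -0.302776, so π⊥(m,n) = m -0.302776·n.
candidate 1: (m,n)=(-7,-21) → π∥ = -7-21·τ ≈ -76.358288, π⊥ = -7-21·τ' ≈ -0.641712 ∉ [-1.4, -0.8) ⇒ out
candidate 2: (m,n)=(-12,-9) → π∥ = -12-9·τ ≈ -41.724981, π⊥ = -12-9·τ' ≈ -9.275019 ∉ [-1.4, -0.8) ⇒ out
candidate 3: (m,n)=(4,18) → π∥ = 4+18·τ ≈ 63.449961, π⊥ = 4+18·τ' ≈ -1.449961 ∉ [-1.4, -0.8) ⇒ out
candidate 4: (m,n)=(-21,1) → π∥ = -21+1·τ ≈ -17.697224, π⊥ = -21+1·τ' ≈ -21.302776 ∉ [-1.4, -0.8) ⇒ out
candidate 5: (m,n)=(0,4) → π∥ = 0+4·τ ≈ 13.211103, π⊥ = 0+4·τ' ≈ -1.211103 ∈ [-1.4, -0.8) ⇒ IN Λ
candidate 6: (m,n)=(-16,-13) → π∥ = -16-13·τ ≈ -58.936083, π⊥ = -16-13·τ' ≈ -12.063917 ∉ [-1.4, -0.8) ⇒ out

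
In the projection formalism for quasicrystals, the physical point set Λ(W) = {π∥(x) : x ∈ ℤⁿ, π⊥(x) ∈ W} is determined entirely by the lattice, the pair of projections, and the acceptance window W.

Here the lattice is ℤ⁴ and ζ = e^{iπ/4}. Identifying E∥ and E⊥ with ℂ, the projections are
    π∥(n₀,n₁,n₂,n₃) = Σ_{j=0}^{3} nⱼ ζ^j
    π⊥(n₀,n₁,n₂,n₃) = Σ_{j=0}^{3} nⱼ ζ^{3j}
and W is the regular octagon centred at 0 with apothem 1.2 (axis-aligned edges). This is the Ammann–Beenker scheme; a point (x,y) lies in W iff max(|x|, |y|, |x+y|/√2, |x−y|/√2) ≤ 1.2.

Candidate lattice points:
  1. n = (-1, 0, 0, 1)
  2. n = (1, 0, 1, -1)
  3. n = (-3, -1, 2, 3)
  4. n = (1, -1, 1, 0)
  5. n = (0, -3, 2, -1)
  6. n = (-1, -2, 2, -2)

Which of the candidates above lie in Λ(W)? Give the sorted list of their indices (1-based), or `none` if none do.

π⊥(n) = n₀ + n₁ζ³ + n₂ζ⁶ + n₃ζ⁹ where ζ = e^{iπ/4}.
candidate 1: n = (-1, 0, 0, 1) → π⊥ ≈ (-0.292893, +0.707107); max(|x|,|y|,|x±y|/√2) = 0.707107 ≤ 1.2 ⇒ ∈ W
candidate 2: n = (1, 0, 1, -1) → π⊥ ≈ (+0.292893, -1.707107); max(|x|,|y|,|x±y|/√2) = 1.707107 > 1.2 ⇒ ∉ W
candidate 3: n = (-3, -1, 2, 3) → π⊥ ≈ (-0.171573, -0.585786); max(|x|,|y|,|x±y|/√2) = 0.585786 ≤ 1.2 ⇒ ∈ W
candidate 4: n = (1, -1, 1, 0) → π⊥ ≈ (+1.707107, -1.707107); max(|x|,|y|,|x±y|/√2) = 2.414214 > 1.2 ⇒ ∉ W
candidate 5: n = (0, -3, 2, -1) → π⊥ ≈ (+1.414214, -4.828427); max(|x|,|y|,|x±y|/√2) = 4.828427 > 1.2 ⇒ ∉ W
candidate 6: n = (-1, -2, 2, -2) → π⊥ ≈ (-1.000000, -4.828427); max(|x|,|y|,|x±y|/√2) = 4.828427 > 1.2 ⇒ ∉ W

1, 3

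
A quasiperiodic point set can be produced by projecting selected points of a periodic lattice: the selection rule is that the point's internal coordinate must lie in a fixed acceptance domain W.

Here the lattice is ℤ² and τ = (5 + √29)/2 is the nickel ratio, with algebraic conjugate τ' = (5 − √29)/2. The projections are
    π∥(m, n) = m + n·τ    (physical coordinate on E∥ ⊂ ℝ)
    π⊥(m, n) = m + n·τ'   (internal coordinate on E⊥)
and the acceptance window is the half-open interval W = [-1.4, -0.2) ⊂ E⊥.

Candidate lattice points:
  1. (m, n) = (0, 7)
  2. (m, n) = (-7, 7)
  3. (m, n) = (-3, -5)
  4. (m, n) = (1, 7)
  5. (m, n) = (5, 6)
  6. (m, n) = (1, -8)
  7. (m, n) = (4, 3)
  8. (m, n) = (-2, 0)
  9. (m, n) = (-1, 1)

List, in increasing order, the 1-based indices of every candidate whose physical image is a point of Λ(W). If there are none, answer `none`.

τ' = (5−√29)/2 ≈ -0.19258.
[1] lift (0,7): star map gives -1.34808; window check -1.4 ≤ -1.34808 < -0.2 is true → IN Λ
[2] lift (-7,7): star map gives -8.34808; window check -1.4 ≤ -8.34808 < -0.2 is false → out
[3] lift (-3,-5): star map gives -2.03709; window check -1.4 ≤ -2.03709 < -0.2 is false → out
[4] lift (1,7): star map gives -0.34808; window check -1.4 ≤ -0.34808 < -0.2 is true → IN Λ
[5] lift (5,6): star map gives 3.84451; window check -1.4 ≤ 3.84451 < -0.2 is false → out
[6] lift (1,-8): star map gives 2.54066; window check -1.4 ≤ 2.54066 < -0.2 is false → out
[7] lift (4,3): star map gives 3.42225; window check -1.4 ≤ 3.42225 < -0.2 is false → out
[8] lift (-2,0): star map gives -2.00000; window check -1.4 ≤ -2.00000 < -0.2 is false → out
[9] lift (-1,1): star map gives -1.19258; window check -1.4 ≤ -1.19258 < -0.2 is true → IN Λ

1, 4, 9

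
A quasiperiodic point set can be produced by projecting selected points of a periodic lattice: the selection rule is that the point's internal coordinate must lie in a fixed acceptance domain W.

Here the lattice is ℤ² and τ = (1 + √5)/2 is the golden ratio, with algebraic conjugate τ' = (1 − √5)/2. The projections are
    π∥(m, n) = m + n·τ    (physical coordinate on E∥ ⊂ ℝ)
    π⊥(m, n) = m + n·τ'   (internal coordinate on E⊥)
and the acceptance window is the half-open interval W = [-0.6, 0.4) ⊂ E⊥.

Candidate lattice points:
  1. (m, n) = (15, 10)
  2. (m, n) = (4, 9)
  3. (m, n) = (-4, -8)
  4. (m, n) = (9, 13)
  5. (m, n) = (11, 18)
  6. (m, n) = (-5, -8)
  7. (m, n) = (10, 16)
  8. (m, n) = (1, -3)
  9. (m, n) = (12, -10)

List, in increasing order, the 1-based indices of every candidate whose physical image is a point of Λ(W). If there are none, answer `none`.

5, 6, 7

τ' = (1−√5)/2 ≈ -0.61803.
[1] lift (15,10): star map gives 8.81966; window check -0.6 ≤ 8.81966 < 0.4 is false → out
[2] lift (4,9): star map gives -1.56231; window check -0.6 ≤ -1.56231 < 0.4 is false → out
[3] lift (-4,-8): star map gives 0.94427; window check -0.6 ≤ 0.94427 < 0.4 is false → out
[4] lift (9,13): star map gives 0.96556; window check -0.6 ≤ 0.96556 < 0.4 is false → out
[5] lift (11,18): star map gives -0.12461; window check -0.6 ≤ -0.12461 < 0.4 is true → IN Λ
[6] lift (-5,-8): star map gives -0.05573; window check -0.6 ≤ -0.05573 < 0.4 is true → IN Λ
[7] lift (10,16): star map gives 0.11146; window check -0.6 ≤ 0.11146 < 0.4 is true → IN Λ
[8] lift (1,-3): star map gives 2.85410; window check -0.6 ≤ 2.85410 < 0.4 is false → out
[9] lift (12,-10): star map gives 18.18034; window check -0.6 ≤ 18.18034 < 0.4 is false → out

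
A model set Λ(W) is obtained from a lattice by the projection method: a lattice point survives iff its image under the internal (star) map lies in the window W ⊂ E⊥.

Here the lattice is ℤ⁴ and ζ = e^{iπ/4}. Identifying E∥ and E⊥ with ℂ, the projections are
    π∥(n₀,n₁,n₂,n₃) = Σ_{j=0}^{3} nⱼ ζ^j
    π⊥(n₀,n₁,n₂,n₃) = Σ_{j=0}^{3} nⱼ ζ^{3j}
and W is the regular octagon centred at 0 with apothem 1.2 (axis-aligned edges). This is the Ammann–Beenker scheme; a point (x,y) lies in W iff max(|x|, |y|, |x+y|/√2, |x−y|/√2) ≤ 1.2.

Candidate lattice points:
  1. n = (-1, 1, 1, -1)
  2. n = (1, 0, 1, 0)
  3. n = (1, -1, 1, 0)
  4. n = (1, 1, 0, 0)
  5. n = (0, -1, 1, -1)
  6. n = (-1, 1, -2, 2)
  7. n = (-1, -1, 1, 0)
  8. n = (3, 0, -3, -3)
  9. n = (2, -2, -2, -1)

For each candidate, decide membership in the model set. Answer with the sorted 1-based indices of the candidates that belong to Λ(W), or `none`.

With ζ = e^{iπ/4} the internal vectors are ζ^0,ζ^3,ζ^6,ζ^9.
candidate 1: n = (-1, 1, 1, -1) → π⊥ ≈ (-2.4142, -1.0000); max(|x|,|y|,|x±y|/√2) = 2.4142 > 1.2 ⇒ ∉ W
candidate 2: n = (1, 0, 1, 0) → π⊥ ≈ (+1.0000, -1.0000); max(|x|,|y|,|x±y|/√2) = 1.4142 > 1.2 ⇒ ∉ W
candidate 3: n = (1, -1, 1, 0) → π⊥ ≈ (+1.7071, -1.7071); max(|x|,|y|,|x±y|/√2) = 2.4142 > 1.2 ⇒ ∉ W
candidate 4: n = (1, 1, 0, 0) → π⊥ ≈ (+0.2929, +0.7071); max(|x|,|y|,|x±y|/√2) = 0.7071 ≤ 1.2 ⇒ ∈ W
candidate 5: n = (0, -1, 1, -1) → π⊥ ≈ (+0.0000, -2.4142); max(|x|,|y|,|x±y|/√2) = 2.4142 > 1.2 ⇒ ∉ W
candidate 6: n = (-1, 1, -2, 2) → π⊥ ≈ (-0.2929, +4.1213); max(|x|,|y|,|x±y|/√2) = 4.1213 > 1.2 ⇒ ∉ W
candidate 7: n = (-1, -1, 1, 0) → π⊥ ≈ (-0.2929, -1.7071); max(|x|,|y|,|x±y|/√2) = 1.7071 > 1.2 ⇒ ∉ W
candidate 8: n = (3, 0, -3, -3) → π⊥ ≈ (+0.8787, +0.8787); max(|x|,|y|,|x±y|/√2) = 1.2426 > 1.2 ⇒ ∉ W
candidate 9: n = (2, -2, -2, -1) → π⊥ ≈ (+2.7071, -0.1213); max(|x|,|y|,|x±y|/√2) = 2.7071 > 1.2 ⇒ ∉ W

4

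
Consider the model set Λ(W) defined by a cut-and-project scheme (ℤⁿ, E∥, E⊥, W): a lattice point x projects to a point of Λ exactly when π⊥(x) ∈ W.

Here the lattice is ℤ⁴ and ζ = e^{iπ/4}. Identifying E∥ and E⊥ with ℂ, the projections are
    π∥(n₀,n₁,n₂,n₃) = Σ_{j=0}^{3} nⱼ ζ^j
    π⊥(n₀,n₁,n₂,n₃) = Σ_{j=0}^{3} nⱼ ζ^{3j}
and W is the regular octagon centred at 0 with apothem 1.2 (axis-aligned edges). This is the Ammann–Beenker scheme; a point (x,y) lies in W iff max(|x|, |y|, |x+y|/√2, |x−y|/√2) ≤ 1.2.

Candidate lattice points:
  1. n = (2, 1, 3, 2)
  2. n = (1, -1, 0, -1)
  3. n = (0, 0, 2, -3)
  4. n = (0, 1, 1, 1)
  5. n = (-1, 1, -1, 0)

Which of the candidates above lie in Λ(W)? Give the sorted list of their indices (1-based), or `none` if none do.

Internal map: ζ^{3j} for j=0..3 gives (1,0), (−√2/2,√2/2), (0,−1), (√2/2,√2/2).
candidate 1: n = (2, 1, 3, 2) → π⊥ ≈ (+2.707107, -0.878680); max(|x|,|y|,|x±y|/√2) = 2.707107 > 1.2 ⇒ ∉ W
candidate 2: n = (1, -1, 0, -1) → π⊥ ≈ (+1.000000, -1.414214); max(|x|,|y|,|x±y|/√2) = 1.707107 > 1.2 ⇒ ∉ W
candidate 3: n = (0, 0, 2, -3) → π⊥ ≈ (-2.121320, -4.121320); max(|x|,|y|,|x±y|/√2) = 4.414214 > 1.2 ⇒ ∉ W
candidate 4: n = (0, 1, 1, 1) → π⊥ ≈ (+0.000000, +0.414214); max(|x|,|y|,|x±y|/√2) = 0.414214 ≤ 1.2 ⇒ ∈ W
candidate 5: n = (-1, 1, -1, 0) → π⊥ ≈ (-1.707107, +1.707107); max(|x|,|y|,|x±y|/√2) = 2.414214 > 1.2 ⇒ ∉ W

4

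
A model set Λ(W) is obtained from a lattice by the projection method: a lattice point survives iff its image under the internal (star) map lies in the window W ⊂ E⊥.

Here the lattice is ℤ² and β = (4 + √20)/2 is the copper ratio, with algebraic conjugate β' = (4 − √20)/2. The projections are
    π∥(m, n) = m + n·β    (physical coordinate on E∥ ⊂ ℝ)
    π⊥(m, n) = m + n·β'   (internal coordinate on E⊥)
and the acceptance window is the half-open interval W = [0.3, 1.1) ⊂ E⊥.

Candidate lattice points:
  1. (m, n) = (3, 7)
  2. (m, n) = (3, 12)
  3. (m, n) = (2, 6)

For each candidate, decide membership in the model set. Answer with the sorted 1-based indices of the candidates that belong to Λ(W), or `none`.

3

Compute β' = (4−√20)/2 = -0.23607, so π⊥(m,n) = m -0.23607·n.
[1] lift (3,7): star map gives 1.34752; window check 0.3 ≤ 1.34752 < 1.1 is false → out
[2] lift (3,12): star map gives 0.16718; window check 0.3 ≤ 0.16718 < 1.1 is false → out
[3] lift (2,6): star map gives 0.58359; window check 0.3 ≤ 0.58359 < 1.1 is true → IN Λ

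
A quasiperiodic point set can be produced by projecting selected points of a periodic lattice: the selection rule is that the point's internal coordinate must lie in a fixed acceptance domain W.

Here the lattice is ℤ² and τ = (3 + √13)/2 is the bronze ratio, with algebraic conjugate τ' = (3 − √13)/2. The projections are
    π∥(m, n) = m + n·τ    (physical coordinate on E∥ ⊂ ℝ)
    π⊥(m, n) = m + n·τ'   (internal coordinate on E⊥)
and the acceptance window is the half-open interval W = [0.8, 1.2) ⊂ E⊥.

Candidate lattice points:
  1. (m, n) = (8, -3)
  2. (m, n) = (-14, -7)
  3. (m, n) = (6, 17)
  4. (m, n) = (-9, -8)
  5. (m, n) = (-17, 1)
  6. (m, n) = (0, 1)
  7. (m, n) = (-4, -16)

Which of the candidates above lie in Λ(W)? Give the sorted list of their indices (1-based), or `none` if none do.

3, 7

Compute τ' = (3−√13)/2 = -0.3028, so π⊥(m,n) = m -0.3028·n.
[1] lift (8,-3): star map gives 8.9083; window check 0.8 ≤ 8.9083 < 1.2 is false → out
[2] lift (-14,-7): star map gives -11.8806; window check 0.8 ≤ -11.8806 < 1.2 is false → out
[3] lift (6,17): star map gives 0.8528; window check 0.8 ≤ 0.8528 < 1.2 is true → IN Λ
[4] lift (-9,-8): star map gives -6.5778; window check 0.8 ≤ -6.5778 < 1.2 is false → out
[5] lift (-17,1): star map gives -17.3028; window check 0.8 ≤ -17.3028 < 1.2 is false → out
[6] lift (0,1): star map gives -0.3028; window check 0.8 ≤ -0.3028 < 1.2 is false → out
[7] lift (-4,-16): star map gives 0.8444; window check 0.8 ≤ 0.8444 < 1.2 is true → IN Λ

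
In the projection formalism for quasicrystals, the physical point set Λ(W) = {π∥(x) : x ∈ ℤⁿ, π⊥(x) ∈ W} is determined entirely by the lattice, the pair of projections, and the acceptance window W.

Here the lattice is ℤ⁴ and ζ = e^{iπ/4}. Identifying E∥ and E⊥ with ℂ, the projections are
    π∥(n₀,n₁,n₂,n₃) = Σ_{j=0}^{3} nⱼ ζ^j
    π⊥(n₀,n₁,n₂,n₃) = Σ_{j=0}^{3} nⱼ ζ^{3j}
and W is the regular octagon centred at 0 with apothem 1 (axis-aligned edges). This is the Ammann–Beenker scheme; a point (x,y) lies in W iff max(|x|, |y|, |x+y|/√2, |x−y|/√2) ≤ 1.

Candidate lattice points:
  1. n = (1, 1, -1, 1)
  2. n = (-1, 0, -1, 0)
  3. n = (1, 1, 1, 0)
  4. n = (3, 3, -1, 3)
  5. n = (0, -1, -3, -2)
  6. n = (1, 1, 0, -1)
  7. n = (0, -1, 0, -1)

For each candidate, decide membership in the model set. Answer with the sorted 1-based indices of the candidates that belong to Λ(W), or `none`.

3, 6

With ζ = e^{iπ/4} the internal vectors are ζ^0,ζ^3,ζ^6,ζ^9.
candidate 1: n = (1, 1, -1, 1) → π⊥ ≈ (+1.00000, +2.41421); max(|x|,|y|,|x±y|/√2) = 2.41421 > 1 ⇒ ∉ W
candidate 2: n = (-1, 0, -1, 0) → π⊥ ≈ (-1.00000, +1.00000); max(|x|,|y|,|x±y|/√2) = 1.41421 > 1 ⇒ ∉ W
candidate 3: n = (1, 1, 1, 0) → π⊥ ≈ (+0.29289, -0.29289); max(|x|,|y|,|x±y|/√2) = 0.41421 ≤ 1 ⇒ ∈ W
candidate 4: n = (3, 3, -1, 3) → π⊥ ≈ (+3.00000, +5.24264); max(|x|,|y|,|x±y|/√2) = 5.82843 > 1 ⇒ ∉ W
candidate 5: n = (0, -1, -3, -2) → π⊥ ≈ (-0.70711, +0.87868); max(|x|,|y|,|x±y|/√2) = 1.12132 > 1 ⇒ ∉ W
candidate 6: n = (1, 1, 0, -1) → π⊥ ≈ (-0.41421, +0.00000); max(|x|,|y|,|x±y|/√2) = 0.41421 ≤ 1 ⇒ ∈ W
candidate 7: n = (0, -1, 0, -1) → π⊥ ≈ (+0.00000, -1.41421); max(|x|,|y|,|x±y|/√2) = 1.41421 > 1 ⇒ ∉ W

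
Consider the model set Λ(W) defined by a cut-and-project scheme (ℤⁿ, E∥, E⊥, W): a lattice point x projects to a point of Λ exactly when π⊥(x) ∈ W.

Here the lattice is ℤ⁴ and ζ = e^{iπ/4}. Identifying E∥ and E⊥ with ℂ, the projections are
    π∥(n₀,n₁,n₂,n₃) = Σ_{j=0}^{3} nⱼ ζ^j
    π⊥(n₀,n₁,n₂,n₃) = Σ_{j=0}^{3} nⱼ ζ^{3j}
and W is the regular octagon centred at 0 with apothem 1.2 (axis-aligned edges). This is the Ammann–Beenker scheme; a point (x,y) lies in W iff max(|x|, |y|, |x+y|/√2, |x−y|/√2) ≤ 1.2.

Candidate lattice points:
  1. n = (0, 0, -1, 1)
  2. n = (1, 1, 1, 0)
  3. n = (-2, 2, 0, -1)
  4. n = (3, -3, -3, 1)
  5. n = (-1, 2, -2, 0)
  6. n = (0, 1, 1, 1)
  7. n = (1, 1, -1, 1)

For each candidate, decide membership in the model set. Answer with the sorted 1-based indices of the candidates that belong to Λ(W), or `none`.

With ζ = e^{iπ/4} the internal vectors are ζ^0,ζ^3,ζ^6,ζ^9.
#1 (0, 0, -1, 1): internal (0.70711, 1.70711); octagon support 1.70711 vs apothem 1.2 → ∉ W
#2 (1, 1, 1, 0): internal (0.29289, -0.29289); octagon support 0.41421 vs apothem 1.2 → ∈ W
#3 (-2, 2, 0, -1): internal (-4.12132, 0.70711); octagon support 4.12132 vs apothem 1.2 → ∉ W
#4 (3, -3, -3, 1): internal (5.82843, 1.58579); octagon support 5.82843 vs apothem 1.2 → ∉ W
#5 (-1, 2, -2, 0): internal (-2.41421, 3.41421); octagon support 4.12132 vs apothem 1.2 → ∉ W
#6 (0, 1, 1, 1): internal (0.00000, 0.41421); octagon support 0.41421 vs apothem 1.2 → ∈ W
#7 (1, 1, -1, 1): internal (1.00000, 2.41421); octagon support 2.41421 vs apothem 1.2 → ∉ W

2, 6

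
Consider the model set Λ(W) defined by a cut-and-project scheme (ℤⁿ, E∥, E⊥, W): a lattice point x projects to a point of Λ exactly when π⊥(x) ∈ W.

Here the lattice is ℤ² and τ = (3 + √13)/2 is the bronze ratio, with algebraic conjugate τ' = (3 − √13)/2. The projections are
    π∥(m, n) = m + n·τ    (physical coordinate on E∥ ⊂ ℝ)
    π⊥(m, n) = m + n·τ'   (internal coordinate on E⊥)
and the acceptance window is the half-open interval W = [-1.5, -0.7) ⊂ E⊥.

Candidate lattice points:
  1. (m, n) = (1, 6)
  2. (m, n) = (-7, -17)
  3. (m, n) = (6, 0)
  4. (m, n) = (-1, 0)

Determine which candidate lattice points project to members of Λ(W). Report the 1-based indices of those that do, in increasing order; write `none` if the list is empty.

Compute τ' = (3−√13)/2 = -0.30278, so π⊥(m,n) = m -0.30278·n.
candidate 1: (m,n)=(1,6) → π∥ = 1+6·τ ≈ 20.81665, π⊥ = 1+6·τ' ≈ -0.81665 ∈ [-1.5, -0.7) ⇒ IN Λ
candidate 2: (m,n)=(-7,-17) → π∥ = -7-17·τ ≈ -63.14719, π⊥ = -7-17·τ' ≈ -1.85281 ∉ [-1.5, -0.7) ⇒ out
candidate 3: (m,n)=(6,0) → π∥ = 6+0·τ ≈ 6.00000, π⊥ = 6+0·τ' ≈ 6.00000 ∉ [-1.5, -0.7) ⇒ out
candidate 4: (m,n)=(-1,0) → π∥ = -1+0·τ ≈ -1.00000, π⊥ = -1+0·τ' ≈ -1.00000 ∈ [-1.5, -0.7) ⇒ IN Λ

1, 4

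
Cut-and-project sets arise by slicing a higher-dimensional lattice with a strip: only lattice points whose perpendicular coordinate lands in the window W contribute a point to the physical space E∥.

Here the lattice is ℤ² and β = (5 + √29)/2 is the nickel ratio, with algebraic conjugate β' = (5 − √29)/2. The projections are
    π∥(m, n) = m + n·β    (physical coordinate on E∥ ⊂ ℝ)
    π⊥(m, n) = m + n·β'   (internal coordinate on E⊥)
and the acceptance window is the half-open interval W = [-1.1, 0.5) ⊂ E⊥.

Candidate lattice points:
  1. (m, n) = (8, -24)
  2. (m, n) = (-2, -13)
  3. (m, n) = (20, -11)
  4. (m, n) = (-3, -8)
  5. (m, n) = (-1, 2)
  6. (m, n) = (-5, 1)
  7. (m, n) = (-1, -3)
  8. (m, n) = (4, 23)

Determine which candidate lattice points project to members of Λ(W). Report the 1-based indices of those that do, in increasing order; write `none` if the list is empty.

β' = (5−√29)/2 ≈ -0.192582.
[1] lift (8,-24): star map gives 12.621978; window check -1.1 ≤ 12.621978 < 0.5 is false → out
[2] lift (-2,-13): star map gives 0.503571; window check -1.1 ≤ 0.503571 < 0.5 is false → out
[3] lift (20,-11): star map gives 22.118406; window check -1.1 ≤ 22.118406 < 0.5 is false → out
[4] lift (-3,-8): star map gives -1.459341; window check -1.1 ≤ -1.459341 < 0.5 is false → out
[5] lift (-1,2): star map gives -1.385165; window check -1.1 ≤ -1.385165 < 0.5 is false → out
[6] lift (-5,1): star map gives -5.192582; window check -1.1 ≤ -5.192582 < 0.5 is false → out
[7] lift (-1,-3): star map gives -0.422253; window check -1.1 ≤ -0.422253 < 0.5 is true → IN Λ
[8] lift (4,23): star map gives -0.429395; window check -1.1 ≤ -0.429395 < 0.5 is true → IN Λ

7, 8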